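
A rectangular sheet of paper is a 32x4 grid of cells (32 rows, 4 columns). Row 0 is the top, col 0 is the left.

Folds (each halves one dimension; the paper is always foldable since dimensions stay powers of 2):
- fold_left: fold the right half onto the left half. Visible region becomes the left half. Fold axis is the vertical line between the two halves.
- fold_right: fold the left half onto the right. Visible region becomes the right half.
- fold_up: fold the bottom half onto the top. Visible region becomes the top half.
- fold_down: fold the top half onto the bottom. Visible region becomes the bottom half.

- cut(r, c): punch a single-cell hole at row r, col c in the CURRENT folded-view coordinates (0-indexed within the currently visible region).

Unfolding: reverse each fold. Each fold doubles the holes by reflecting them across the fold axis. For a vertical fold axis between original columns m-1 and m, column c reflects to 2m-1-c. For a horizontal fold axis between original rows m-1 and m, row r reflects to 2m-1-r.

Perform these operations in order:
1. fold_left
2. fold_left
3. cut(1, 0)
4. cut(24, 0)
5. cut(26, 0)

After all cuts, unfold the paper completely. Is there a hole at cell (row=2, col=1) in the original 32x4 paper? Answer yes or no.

Answer: no

Derivation:
Op 1 fold_left: fold axis v@2; visible region now rows[0,32) x cols[0,2) = 32x2
Op 2 fold_left: fold axis v@1; visible region now rows[0,32) x cols[0,1) = 32x1
Op 3 cut(1, 0): punch at orig (1,0); cuts so far [(1, 0)]; region rows[0,32) x cols[0,1) = 32x1
Op 4 cut(24, 0): punch at orig (24,0); cuts so far [(1, 0), (24, 0)]; region rows[0,32) x cols[0,1) = 32x1
Op 5 cut(26, 0): punch at orig (26,0); cuts so far [(1, 0), (24, 0), (26, 0)]; region rows[0,32) x cols[0,1) = 32x1
Unfold 1 (reflect across v@1): 6 holes -> [(1, 0), (1, 1), (24, 0), (24, 1), (26, 0), (26, 1)]
Unfold 2 (reflect across v@2): 12 holes -> [(1, 0), (1, 1), (1, 2), (1, 3), (24, 0), (24, 1), (24, 2), (24, 3), (26, 0), (26, 1), (26, 2), (26, 3)]
Holes: [(1, 0), (1, 1), (1, 2), (1, 3), (24, 0), (24, 1), (24, 2), (24, 3), (26, 0), (26, 1), (26, 2), (26, 3)]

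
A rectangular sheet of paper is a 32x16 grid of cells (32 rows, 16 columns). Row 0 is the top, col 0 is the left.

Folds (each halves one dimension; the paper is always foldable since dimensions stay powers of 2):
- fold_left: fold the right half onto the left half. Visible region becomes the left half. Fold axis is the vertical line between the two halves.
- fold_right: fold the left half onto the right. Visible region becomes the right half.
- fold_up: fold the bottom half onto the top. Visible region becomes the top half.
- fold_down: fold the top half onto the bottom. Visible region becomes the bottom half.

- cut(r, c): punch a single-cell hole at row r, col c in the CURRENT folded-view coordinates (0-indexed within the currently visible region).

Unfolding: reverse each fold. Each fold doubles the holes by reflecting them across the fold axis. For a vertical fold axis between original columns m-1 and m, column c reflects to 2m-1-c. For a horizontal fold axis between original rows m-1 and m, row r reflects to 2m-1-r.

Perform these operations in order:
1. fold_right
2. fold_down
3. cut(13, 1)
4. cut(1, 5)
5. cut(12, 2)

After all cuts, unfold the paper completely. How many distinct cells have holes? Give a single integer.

Op 1 fold_right: fold axis v@8; visible region now rows[0,32) x cols[8,16) = 32x8
Op 2 fold_down: fold axis h@16; visible region now rows[16,32) x cols[8,16) = 16x8
Op 3 cut(13, 1): punch at orig (29,9); cuts so far [(29, 9)]; region rows[16,32) x cols[8,16) = 16x8
Op 4 cut(1, 5): punch at orig (17,13); cuts so far [(17, 13), (29, 9)]; region rows[16,32) x cols[8,16) = 16x8
Op 5 cut(12, 2): punch at orig (28,10); cuts so far [(17, 13), (28, 10), (29, 9)]; region rows[16,32) x cols[8,16) = 16x8
Unfold 1 (reflect across h@16): 6 holes -> [(2, 9), (3, 10), (14, 13), (17, 13), (28, 10), (29, 9)]
Unfold 2 (reflect across v@8): 12 holes -> [(2, 6), (2, 9), (3, 5), (3, 10), (14, 2), (14, 13), (17, 2), (17, 13), (28, 5), (28, 10), (29, 6), (29, 9)]

Answer: 12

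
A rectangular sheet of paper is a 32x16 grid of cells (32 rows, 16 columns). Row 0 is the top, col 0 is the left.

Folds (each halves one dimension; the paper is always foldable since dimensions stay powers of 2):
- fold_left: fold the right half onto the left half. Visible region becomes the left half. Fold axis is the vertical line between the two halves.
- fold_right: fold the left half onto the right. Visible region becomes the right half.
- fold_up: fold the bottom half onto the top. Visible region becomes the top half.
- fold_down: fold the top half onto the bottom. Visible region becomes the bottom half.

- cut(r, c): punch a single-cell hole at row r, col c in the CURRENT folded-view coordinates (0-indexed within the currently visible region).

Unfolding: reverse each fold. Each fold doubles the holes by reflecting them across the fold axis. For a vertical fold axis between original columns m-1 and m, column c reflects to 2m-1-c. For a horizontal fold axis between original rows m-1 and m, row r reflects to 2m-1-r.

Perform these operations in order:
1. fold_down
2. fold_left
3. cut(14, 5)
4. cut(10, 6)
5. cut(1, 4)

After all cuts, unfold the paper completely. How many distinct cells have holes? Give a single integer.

Op 1 fold_down: fold axis h@16; visible region now rows[16,32) x cols[0,16) = 16x16
Op 2 fold_left: fold axis v@8; visible region now rows[16,32) x cols[0,8) = 16x8
Op 3 cut(14, 5): punch at orig (30,5); cuts so far [(30, 5)]; region rows[16,32) x cols[0,8) = 16x8
Op 4 cut(10, 6): punch at orig (26,6); cuts so far [(26, 6), (30, 5)]; region rows[16,32) x cols[0,8) = 16x8
Op 5 cut(1, 4): punch at orig (17,4); cuts so far [(17, 4), (26, 6), (30, 5)]; region rows[16,32) x cols[0,8) = 16x8
Unfold 1 (reflect across v@8): 6 holes -> [(17, 4), (17, 11), (26, 6), (26, 9), (30, 5), (30, 10)]
Unfold 2 (reflect across h@16): 12 holes -> [(1, 5), (1, 10), (5, 6), (5, 9), (14, 4), (14, 11), (17, 4), (17, 11), (26, 6), (26, 9), (30, 5), (30, 10)]

Answer: 12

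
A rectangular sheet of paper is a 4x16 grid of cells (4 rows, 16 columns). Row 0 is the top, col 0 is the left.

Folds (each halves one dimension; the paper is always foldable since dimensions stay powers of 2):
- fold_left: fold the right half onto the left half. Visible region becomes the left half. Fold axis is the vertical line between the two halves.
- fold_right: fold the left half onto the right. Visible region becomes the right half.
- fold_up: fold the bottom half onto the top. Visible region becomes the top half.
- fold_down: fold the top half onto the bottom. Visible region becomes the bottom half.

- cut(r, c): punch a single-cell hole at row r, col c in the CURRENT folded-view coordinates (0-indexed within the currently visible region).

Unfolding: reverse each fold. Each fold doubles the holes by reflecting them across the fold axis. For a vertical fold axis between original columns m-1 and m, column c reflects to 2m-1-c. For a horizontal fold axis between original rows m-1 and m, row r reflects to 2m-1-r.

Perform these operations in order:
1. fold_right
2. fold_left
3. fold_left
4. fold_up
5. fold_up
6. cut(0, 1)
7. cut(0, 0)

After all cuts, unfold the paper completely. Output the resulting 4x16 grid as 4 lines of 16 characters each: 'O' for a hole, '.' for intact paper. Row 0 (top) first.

Answer: OOOOOOOOOOOOOOOO
OOOOOOOOOOOOOOOO
OOOOOOOOOOOOOOOO
OOOOOOOOOOOOOOOO

Derivation:
Op 1 fold_right: fold axis v@8; visible region now rows[0,4) x cols[8,16) = 4x8
Op 2 fold_left: fold axis v@12; visible region now rows[0,4) x cols[8,12) = 4x4
Op 3 fold_left: fold axis v@10; visible region now rows[0,4) x cols[8,10) = 4x2
Op 4 fold_up: fold axis h@2; visible region now rows[0,2) x cols[8,10) = 2x2
Op 5 fold_up: fold axis h@1; visible region now rows[0,1) x cols[8,10) = 1x2
Op 6 cut(0, 1): punch at orig (0,9); cuts so far [(0, 9)]; region rows[0,1) x cols[8,10) = 1x2
Op 7 cut(0, 0): punch at orig (0,8); cuts so far [(0, 8), (0, 9)]; region rows[0,1) x cols[8,10) = 1x2
Unfold 1 (reflect across h@1): 4 holes -> [(0, 8), (0, 9), (1, 8), (1, 9)]
Unfold 2 (reflect across h@2): 8 holes -> [(0, 8), (0, 9), (1, 8), (1, 9), (2, 8), (2, 9), (3, 8), (3, 9)]
Unfold 3 (reflect across v@10): 16 holes -> [(0, 8), (0, 9), (0, 10), (0, 11), (1, 8), (1, 9), (1, 10), (1, 11), (2, 8), (2, 9), (2, 10), (2, 11), (3, 8), (3, 9), (3, 10), (3, 11)]
Unfold 4 (reflect across v@12): 32 holes -> [(0, 8), (0, 9), (0, 10), (0, 11), (0, 12), (0, 13), (0, 14), (0, 15), (1, 8), (1, 9), (1, 10), (1, 11), (1, 12), (1, 13), (1, 14), (1, 15), (2, 8), (2, 9), (2, 10), (2, 11), (2, 12), (2, 13), (2, 14), (2, 15), (3, 8), (3, 9), (3, 10), (3, 11), (3, 12), (3, 13), (3, 14), (3, 15)]
Unfold 5 (reflect across v@8): 64 holes -> [(0, 0), (0, 1), (0, 2), (0, 3), (0, 4), (0, 5), (0, 6), (0, 7), (0, 8), (0, 9), (0, 10), (0, 11), (0, 12), (0, 13), (0, 14), (0, 15), (1, 0), (1, 1), (1, 2), (1, 3), (1, 4), (1, 5), (1, 6), (1, 7), (1, 8), (1, 9), (1, 10), (1, 11), (1, 12), (1, 13), (1, 14), (1, 15), (2, 0), (2, 1), (2, 2), (2, 3), (2, 4), (2, 5), (2, 6), (2, 7), (2, 8), (2, 9), (2, 10), (2, 11), (2, 12), (2, 13), (2, 14), (2, 15), (3, 0), (3, 1), (3, 2), (3, 3), (3, 4), (3, 5), (3, 6), (3, 7), (3, 8), (3, 9), (3, 10), (3, 11), (3, 12), (3, 13), (3, 14), (3, 15)]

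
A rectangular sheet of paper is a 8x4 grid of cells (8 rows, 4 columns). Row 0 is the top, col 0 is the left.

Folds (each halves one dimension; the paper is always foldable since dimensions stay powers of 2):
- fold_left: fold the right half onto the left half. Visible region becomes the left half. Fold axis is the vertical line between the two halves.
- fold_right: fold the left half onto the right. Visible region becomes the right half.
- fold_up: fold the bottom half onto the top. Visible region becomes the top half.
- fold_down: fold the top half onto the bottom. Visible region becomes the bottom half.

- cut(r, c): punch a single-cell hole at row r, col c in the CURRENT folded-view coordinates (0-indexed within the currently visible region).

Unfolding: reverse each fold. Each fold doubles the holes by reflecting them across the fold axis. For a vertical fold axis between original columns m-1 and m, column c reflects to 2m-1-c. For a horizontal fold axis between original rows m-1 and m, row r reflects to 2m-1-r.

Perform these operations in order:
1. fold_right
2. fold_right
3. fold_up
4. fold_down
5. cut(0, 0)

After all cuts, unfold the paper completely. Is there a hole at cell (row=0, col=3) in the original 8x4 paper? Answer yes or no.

Answer: no

Derivation:
Op 1 fold_right: fold axis v@2; visible region now rows[0,8) x cols[2,4) = 8x2
Op 2 fold_right: fold axis v@3; visible region now rows[0,8) x cols[3,4) = 8x1
Op 3 fold_up: fold axis h@4; visible region now rows[0,4) x cols[3,4) = 4x1
Op 4 fold_down: fold axis h@2; visible region now rows[2,4) x cols[3,4) = 2x1
Op 5 cut(0, 0): punch at orig (2,3); cuts so far [(2, 3)]; region rows[2,4) x cols[3,4) = 2x1
Unfold 1 (reflect across h@2): 2 holes -> [(1, 3), (2, 3)]
Unfold 2 (reflect across h@4): 4 holes -> [(1, 3), (2, 3), (5, 3), (6, 3)]
Unfold 3 (reflect across v@3): 8 holes -> [(1, 2), (1, 3), (2, 2), (2, 3), (5, 2), (5, 3), (6, 2), (6, 3)]
Unfold 4 (reflect across v@2): 16 holes -> [(1, 0), (1, 1), (1, 2), (1, 3), (2, 0), (2, 1), (2, 2), (2, 3), (5, 0), (5, 1), (5, 2), (5, 3), (6, 0), (6, 1), (6, 2), (6, 3)]
Holes: [(1, 0), (1, 1), (1, 2), (1, 3), (2, 0), (2, 1), (2, 2), (2, 3), (5, 0), (5, 1), (5, 2), (5, 3), (6, 0), (6, 1), (6, 2), (6, 3)]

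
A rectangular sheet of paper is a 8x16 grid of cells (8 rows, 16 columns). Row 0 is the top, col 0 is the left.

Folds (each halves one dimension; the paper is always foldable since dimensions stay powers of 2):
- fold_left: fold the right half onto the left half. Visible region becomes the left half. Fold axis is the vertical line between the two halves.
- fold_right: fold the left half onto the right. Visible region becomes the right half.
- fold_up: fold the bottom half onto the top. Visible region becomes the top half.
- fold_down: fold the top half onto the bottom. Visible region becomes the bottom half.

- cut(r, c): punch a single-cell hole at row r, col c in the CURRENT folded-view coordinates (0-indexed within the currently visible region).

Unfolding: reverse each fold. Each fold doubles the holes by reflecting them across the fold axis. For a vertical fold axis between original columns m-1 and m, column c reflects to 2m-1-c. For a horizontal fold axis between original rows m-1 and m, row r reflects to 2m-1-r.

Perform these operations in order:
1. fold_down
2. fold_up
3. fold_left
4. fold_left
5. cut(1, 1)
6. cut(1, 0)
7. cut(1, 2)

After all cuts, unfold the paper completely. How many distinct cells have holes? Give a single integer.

Op 1 fold_down: fold axis h@4; visible region now rows[4,8) x cols[0,16) = 4x16
Op 2 fold_up: fold axis h@6; visible region now rows[4,6) x cols[0,16) = 2x16
Op 3 fold_left: fold axis v@8; visible region now rows[4,6) x cols[0,8) = 2x8
Op 4 fold_left: fold axis v@4; visible region now rows[4,6) x cols[0,4) = 2x4
Op 5 cut(1, 1): punch at orig (5,1); cuts so far [(5, 1)]; region rows[4,6) x cols[0,4) = 2x4
Op 6 cut(1, 0): punch at orig (5,0); cuts so far [(5, 0), (5, 1)]; region rows[4,6) x cols[0,4) = 2x4
Op 7 cut(1, 2): punch at orig (5,2); cuts so far [(5, 0), (5, 1), (5, 2)]; region rows[4,6) x cols[0,4) = 2x4
Unfold 1 (reflect across v@4): 6 holes -> [(5, 0), (5, 1), (5, 2), (5, 5), (5, 6), (5, 7)]
Unfold 2 (reflect across v@8): 12 holes -> [(5, 0), (5, 1), (5, 2), (5, 5), (5, 6), (5, 7), (5, 8), (5, 9), (5, 10), (5, 13), (5, 14), (5, 15)]
Unfold 3 (reflect across h@6): 24 holes -> [(5, 0), (5, 1), (5, 2), (5, 5), (5, 6), (5, 7), (5, 8), (5, 9), (5, 10), (5, 13), (5, 14), (5, 15), (6, 0), (6, 1), (6, 2), (6, 5), (6, 6), (6, 7), (6, 8), (6, 9), (6, 10), (6, 13), (6, 14), (6, 15)]
Unfold 4 (reflect across h@4): 48 holes -> [(1, 0), (1, 1), (1, 2), (1, 5), (1, 6), (1, 7), (1, 8), (1, 9), (1, 10), (1, 13), (1, 14), (1, 15), (2, 0), (2, 1), (2, 2), (2, 5), (2, 6), (2, 7), (2, 8), (2, 9), (2, 10), (2, 13), (2, 14), (2, 15), (5, 0), (5, 1), (5, 2), (5, 5), (5, 6), (5, 7), (5, 8), (5, 9), (5, 10), (5, 13), (5, 14), (5, 15), (6, 0), (6, 1), (6, 2), (6, 5), (6, 6), (6, 7), (6, 8), (6, 9), (6, 10), (6, 13), (6, 14), (6, 15)]

Answer: 48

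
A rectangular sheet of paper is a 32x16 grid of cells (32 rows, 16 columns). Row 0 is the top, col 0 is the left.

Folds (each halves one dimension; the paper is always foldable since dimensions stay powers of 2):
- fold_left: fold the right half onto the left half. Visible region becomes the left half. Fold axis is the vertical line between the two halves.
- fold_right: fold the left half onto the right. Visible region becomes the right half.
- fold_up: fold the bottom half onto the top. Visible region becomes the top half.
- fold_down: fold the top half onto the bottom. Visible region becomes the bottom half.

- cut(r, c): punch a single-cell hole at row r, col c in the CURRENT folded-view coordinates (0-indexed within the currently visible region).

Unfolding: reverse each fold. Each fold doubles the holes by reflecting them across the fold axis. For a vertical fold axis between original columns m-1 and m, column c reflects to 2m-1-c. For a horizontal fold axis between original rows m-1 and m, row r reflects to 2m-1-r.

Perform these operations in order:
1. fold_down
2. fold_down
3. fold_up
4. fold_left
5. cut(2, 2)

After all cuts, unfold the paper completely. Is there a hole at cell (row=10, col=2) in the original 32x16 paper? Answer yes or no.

Op 1 fold_down: fold axis h@16; visible region now rows[16,32) x cols[0,16) = 16x16
Op 2 fold_down: fold axis h@24; visible region now rows[24,32) x cols[0,16) = 8x16
Op 3 fold_up: fold axis h@28; visible region now rows[24,28) x cols[0,16) = 4x16
Op 4 fold_left: fold axis v@8; visible region now rows[24,28) x cols[0,8) = 4x8
Op 5 cut(2, 2): punch at orig (26,2); cuts so far [(26, 2)]; region rows[24,28) x cols[0,8) = 4x8
Unfold 1 (reflect across v@8): 2 holes -> [(26, 2), (26, 13)]
Unfold 2 (reflect across h@28): 4 holes -> [(26, 2), (26, 13), (29, 2), (29, 13)]
Unfold 3 (reflect across h@24): 8 holes -> [(18, 2), (18, 13), (21, 2), (21, 13), (26, 2), (26, 13), (29, 2), (29, 13)]
Unfold 4 (reflect across h@16): 16 holes -> [(2, 2), (2, 13), (5, 2), (5, 13), (10, 2), (10, 13), (13, 2), (13, 13), (18, 2), (18, 13), (21, 2), (21, 13), (26, 2), (26, 13), (29, 2), (29, 13)]
Holes: [(2, 2), (2, 13), (5, 2), (5, 13), (10, 2), (10, 13), (13, 2), (13, 13), (18, 2), (18, 13), (21, 2), (21, 13), (26, 2), (26, 13), (29, 2), (29, 13)]

Answer: yes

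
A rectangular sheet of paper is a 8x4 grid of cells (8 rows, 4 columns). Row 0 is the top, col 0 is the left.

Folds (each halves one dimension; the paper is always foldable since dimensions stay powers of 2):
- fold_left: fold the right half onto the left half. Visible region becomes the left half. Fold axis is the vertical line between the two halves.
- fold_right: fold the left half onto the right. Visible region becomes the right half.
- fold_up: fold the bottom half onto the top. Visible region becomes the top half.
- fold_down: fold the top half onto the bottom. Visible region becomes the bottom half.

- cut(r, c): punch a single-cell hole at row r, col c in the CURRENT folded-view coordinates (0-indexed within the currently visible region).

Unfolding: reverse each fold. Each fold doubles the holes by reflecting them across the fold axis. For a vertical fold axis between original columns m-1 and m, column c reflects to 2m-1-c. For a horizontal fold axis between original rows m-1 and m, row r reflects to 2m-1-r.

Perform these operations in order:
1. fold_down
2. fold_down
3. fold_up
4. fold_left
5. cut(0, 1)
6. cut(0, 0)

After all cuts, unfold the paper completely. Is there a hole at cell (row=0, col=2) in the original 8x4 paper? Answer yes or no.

Op 1 fold_down: fold axis h@4; visible region now rows[4,8) x cols[0,4) = 4x4
Op 2 fold_down: fold axis h@6; visible region now rows[6,8) x cols[0,4) = 2x4
Op 3 fold_up: fold axis h@7; visible region now rows[6,7) x cols[0,4) = 1x4
Op 4 fold_left: fold axis v@2; visible region now rows[6,7) x cols[0,2) = 1x2
Op 5 cut(0, 1): punch at orig (6,1); cuts so far [(6, 1)]; region rows[6,7) x cols[0,2) = 1x2
Op 6 cut(0, 0): punch at orig (6,0); cuts so far [(6, 0), (6, 1)]; region rows[6,7) x cols[0,2) = 1x2
Unfold 1 (reflect across v@2): 4 holes -> [(6, 0), (6, 1), (6, 2), (6, 3)]
Unfold 2 (reflect across h@7): 8 holes -> [(6, 0), (6, 1), (6, 2), (6, 3), (7, 0), (7, 1), (7, 2), (7, 3)]
Unfold 3 (reflect across h@6): 16 holes -> [(4, 0), (4, 1), (4, 2), (4, 3), (5, 0), (5, 1), (5, 2), (5, 3), (6, 0), (6, 1), (6, 2), (6, 3), (7, 0), (7, 1), (7, 2), (7, 3)]
Unfold 4 (reflect across h@4): 32 holes -> [(0, 0), (0, 1), (0, 2), (0, 3), (1, 0), (1, 1), (1, 2), (1, 3), (2, 0), (2, 1), (2, 2), (2, 3), (3, 0), (3, 1), (3, 2), (3, 3), (4, 0), (4, 1), (4, 2), (4, 3), (5, 0), (5, 1), (5, 2), (5, 3), (6, 0), (6, 1), (6, 2), (6, 3), (7, 0), (7, 1), (7, 2), (7, 3)]
Holes: [(0, 0), (0, 1), (0, 2), (0, 3), (1, 0), (1, 1), (1, 2), (1, 3), (2, 0), (2, 1), (2, 2), (2, 3), (3, 0), (3, 1), (3, 2), (3, 3), (4, 0), (4, 1), (4, 2), (4, 3), (5, 0), (5, 1), (5, 2), (5, 3), (6, 0), (6, 1), (6, 2), (6, 3), (7, 0), (7, 1), (7, 2), (7, 3)]

Answer: yes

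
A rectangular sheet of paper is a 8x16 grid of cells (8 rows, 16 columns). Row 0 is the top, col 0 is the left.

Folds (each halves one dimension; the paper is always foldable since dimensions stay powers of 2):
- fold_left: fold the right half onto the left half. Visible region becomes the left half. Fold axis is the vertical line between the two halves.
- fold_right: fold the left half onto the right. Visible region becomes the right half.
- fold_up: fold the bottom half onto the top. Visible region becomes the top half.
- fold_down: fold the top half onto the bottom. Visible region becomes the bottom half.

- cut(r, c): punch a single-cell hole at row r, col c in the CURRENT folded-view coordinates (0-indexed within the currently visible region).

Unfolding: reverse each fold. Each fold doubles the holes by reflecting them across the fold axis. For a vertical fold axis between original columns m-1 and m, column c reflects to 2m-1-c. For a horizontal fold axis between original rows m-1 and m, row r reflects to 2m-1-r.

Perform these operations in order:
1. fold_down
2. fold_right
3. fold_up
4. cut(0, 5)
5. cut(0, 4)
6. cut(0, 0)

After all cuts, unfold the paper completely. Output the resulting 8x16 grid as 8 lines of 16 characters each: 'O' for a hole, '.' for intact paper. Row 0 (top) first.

Answer: ..OO...OO...OO..
................
................
..OO...OO...OO..
..OO...OO...OO..
................
................
..OO...OO...OO..

Derivation:
Op 1 fold_down: fold axis h@4; visible region now rows[4,8) x cols[0,16) = 4x16
Op 2 fold_right: fold axis v@8; visible region now rows[4,8) x cols[8,16) = 4x8
Op 3 fold_up: fold axis h@6; visible region now rows[4,6) x cols[8,16) = 2x8
Op 4 cut(0, 5): punch at orig (4,13); cuts so far [(4, 13)]; region rows[4,6) x cols[8,16) = 2x8
Op 5 cut(0, 4): punch at orig (4,12); cuts so far [(4, 12), (4, 13)]; region rows[4,6) x cols[8,16) = 2x8
Op 6 cut(0, 0): punch at orig (4,8); cuts so far [(4, 8), (4, 12), (4, 13)]; region rows[4,6) x cols[8,16) = 2x8
Unfold 1 (reflect across h@6): 6 holes -> [(4, 8), (4, 12), (4, 13), (7, 8), (7, 12), (7, 13)]
Unfold 2 (reflect across v@8): 12 holes -> [(4, 2), (4, 3), (4, 7), (4, 8), (4, 12), (4, 13), (7, 2), (7, 3), (7, 7), (7, 8), (7, 12), (7, 13)]
Unfold 3 (reflect across h@4): 24 holes -> [(0, 2), (0, 3), (0, 7), (0, 8), (0, 12), (0, 13), (3, 2), (3, 3), (3, 7), (3, 8), (3, 12), (3, 13), (4, 2), (4, 3), (4, 7), (4, 8), (4, 12), (4, 13), (7, 2), (7, 3), (7, 7), (7, 8), (7, 12), (7, 13)]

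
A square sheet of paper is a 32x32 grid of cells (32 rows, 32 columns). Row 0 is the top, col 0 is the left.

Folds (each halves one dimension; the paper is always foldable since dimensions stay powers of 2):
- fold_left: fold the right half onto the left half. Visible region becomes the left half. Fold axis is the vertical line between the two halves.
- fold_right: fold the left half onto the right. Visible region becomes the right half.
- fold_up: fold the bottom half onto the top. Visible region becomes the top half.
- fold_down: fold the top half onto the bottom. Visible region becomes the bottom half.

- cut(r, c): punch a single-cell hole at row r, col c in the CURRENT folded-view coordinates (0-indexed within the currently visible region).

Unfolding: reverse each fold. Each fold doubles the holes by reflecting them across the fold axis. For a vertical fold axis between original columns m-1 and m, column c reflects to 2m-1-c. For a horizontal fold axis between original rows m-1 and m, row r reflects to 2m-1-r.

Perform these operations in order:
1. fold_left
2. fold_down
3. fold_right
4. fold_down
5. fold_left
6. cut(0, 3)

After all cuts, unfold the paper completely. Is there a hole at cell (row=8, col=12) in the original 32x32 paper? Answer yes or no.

Op 1 fold_left: fold axis v@16; visible region now rows[0,32) x cols[0,16) = 32x16
Op 2 fold_down: fold axis h@16; visible region now rows[16,32) x cols[0,16) = 16x16
Op 3 fold_right: fold axis v@8; visible region now rows[16,32) x cols[8,16) = 16x8
Op 4 fold_down: fold axis h@24; visible region now rows[24,32) x cols[8,16) = 8x8
Op 5 fold_left: fold axis v@12; visible region now rows[24,32) x cols[8,12) = 8x4
Op 6 cut(0, 3): punch at orig (24,11); cuts so far [(24, 11)]; region rows[24,32) x cols[8,12) = 8x4
Unfold 1 (reflect across v@12): 2 holes -> [(24, 11), (24, 12)]
Unfold 2 (reflect across h@24): 4 holes -> [(23, 11), (23, 12), (24, 11), (24, 12)]
Unfold 3 (reflect across v@8): 8 holes -> [(23, 3), (23, 4), (23, 11), (23, 12), (24, 3), (24, 4), (24, 11), (24, 12)]
Unfold 4 (reflect across h@16): 16 holes -> [(7, 3), (7, 4), (7, 11), (7, 12), (8, 3), (8, 4), (8, 11), (8, 12), (23, 3), (23, 4), (23, 11), (23, 12), (24, 3), (24, 4), (24, 11), (24, 12)]
Unfold 5 (reflect across v@16): 32 holes -> [(7, 3), (7, 4), (7, 11), (7, 12), (7, 19), (7, 20), (7, 27), (7, 28), (8, 3), (8, 4), (8, 11), (8, 12), (8, 19), (8, 20), (8, 27), (8, 28), (23, 3), (23, 4), (23, 11), (23, 12), (23, 19), (23, 20), (23, 27), (23, 28), (24, 3), (24, 4), (24, 11), (24, 12), (24, 19), (24, 20), (24, 27), (24, 28)]
Holes: [(7, 3), (7, 4), (7, 11), (7, 12), (7, 19), (7, 20), (7, 27), (7, 28), (8, 3), (8, 4), (8, 11), (8, 12), (8, 19), (8, 20), (8, 27), (8, 28), (23, 3), (23, 4), (23, 11), (23, 12), (23, 19), (23, 20), (23, 27), (23, 28), (24, 3), (24, 4), (24, 11), (24, 12), (24, 19), (24, 20), (24, 27), (24, 28)]

Answer: yes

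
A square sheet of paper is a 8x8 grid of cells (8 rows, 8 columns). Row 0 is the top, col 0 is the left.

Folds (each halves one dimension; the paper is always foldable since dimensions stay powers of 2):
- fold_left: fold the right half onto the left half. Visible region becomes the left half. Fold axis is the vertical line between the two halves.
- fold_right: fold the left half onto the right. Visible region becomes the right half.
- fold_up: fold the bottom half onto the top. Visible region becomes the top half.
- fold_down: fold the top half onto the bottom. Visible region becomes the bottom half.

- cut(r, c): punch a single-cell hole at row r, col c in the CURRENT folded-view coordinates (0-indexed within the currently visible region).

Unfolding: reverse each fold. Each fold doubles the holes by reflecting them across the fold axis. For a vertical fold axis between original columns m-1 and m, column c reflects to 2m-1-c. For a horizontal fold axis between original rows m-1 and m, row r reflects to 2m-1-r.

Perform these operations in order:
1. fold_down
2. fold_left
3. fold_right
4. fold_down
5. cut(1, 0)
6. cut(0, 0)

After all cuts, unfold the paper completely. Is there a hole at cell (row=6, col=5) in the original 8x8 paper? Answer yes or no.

Op 1 fold_down: fold axis h@4; visible region now rows[4,8) x cols[0,8) = 4x8
Op 2 fold_left: fold axis v@4; visible region now rows[4,8) x cols[0,4) = 4x4
Op 3 fold_right: fold axis v@2; visible region now rows[4,8) x cols[2,4) = 4x2
Op 4 fold_down: fold axis h@6; visible region now rows[6,8) x cols[2,4) = 2x2
Op 5 cut(1, 0): punch at orig (7,2); cuts so far [(7, 2)]; region rows[6,8) x cols[2,4) = 2x2
Op 6 cut(0, 0): punch at orig (6,2); cuts so far [(6, 2), (7, 2)]; region rows[6,8) x cols[2,4) = 2x2
Unfold 1 (reflect across h@6): 4 holes -> [(4, 2), (5, 2), (6, 2), (7, 2)]
Unfold 2 (reflect across v@2): 8 holes -> [(4, 1), (4, 2), (5, 1), (5, 2), (6, 1), (6, 2), (7, 1), (7, 2)]
Unfold 3 (reflect across v@4): 16 holes -> [(4, 1), (4, 2), (4, 5), (4, 6), (5, 1), (5, 2), (5, 5), (5, 6), (6, 1), (6, 2), (6, 5), (6, 6), (7, 1), (7, 2), (7, 5), (7, 6)]
Unfold 4 (reflect across h@4): 32 holes -> [(0, 1), (0, 2), (0, 5), (0, 6), (1, 1), (1, 2), (1, 5), (1, 6), (2, 1), (2, 2), (2, 5), (2, 6), (3, 1), (3, 2), (3, 5), (3, 6), (4, 1), (4, 2), (4, 5), (4, 6), (5, 1), (5, 2), (5, 5), (5, 6), (6, 1), (6, 2), (6, 5), (6, 6), (7, 1), (7, 2), (7, 5), (7, 6)]
Holes: [(0, 1), (0, 2), (0, 5), (0, 6), (1, 1), (1, 2), (1, 5), (1, 6), (2, 1), (2, 2), (2, 5), (2, 6), (3, 1), (3, 2), (3, 5), (3, 6), (4, 1), (4, 2), (4, 5), (4, 6), (5, 1), (5, 2), (5, 5), (5, 6), (6, 1), (6, 2), (6, 5), (6, 6), (7, 1), (7, 2), (7, 5), (7, 6)]

Answer: yes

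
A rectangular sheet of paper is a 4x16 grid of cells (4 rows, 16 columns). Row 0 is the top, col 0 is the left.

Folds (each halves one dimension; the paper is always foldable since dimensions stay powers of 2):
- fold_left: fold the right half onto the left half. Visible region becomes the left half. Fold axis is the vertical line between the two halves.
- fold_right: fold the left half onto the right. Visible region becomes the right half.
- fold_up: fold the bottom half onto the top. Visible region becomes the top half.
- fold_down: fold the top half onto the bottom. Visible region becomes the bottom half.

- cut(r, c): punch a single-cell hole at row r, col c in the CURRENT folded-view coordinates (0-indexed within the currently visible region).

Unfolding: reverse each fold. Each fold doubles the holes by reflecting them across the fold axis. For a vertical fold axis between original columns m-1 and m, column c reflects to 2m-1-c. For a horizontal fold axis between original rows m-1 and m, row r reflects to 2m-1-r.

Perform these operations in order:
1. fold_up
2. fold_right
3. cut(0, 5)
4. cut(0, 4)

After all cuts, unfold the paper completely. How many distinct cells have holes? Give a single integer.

Answer: 8

Derivation:
Op 1 fold_up: fold axis h@2; visible region now rows[0,2) x cols[0,16) = 2x16
Op 2 fold_right: fold axis v@8; visible region now rows[0,2) x cols[8,16) = 2x8
Op 3 cut(0, 5): punch at orig (0,13); cuts so far [(0, 13)]; region rows[0,2) x cols[8,16) = 2x8
Op 4 cut(0, 4): punch at orig (0,12); cuts so far [(0, 12), (0, 13)]; region rows[0,2) x cols[8,16) = 2x8
Unfold 1 (reflect across v@8): 4 holes -> [(0, 2), (0, 3), (0, 12), (0, 13)]
Unfold 2 (reflect across h@2): 8 holes -> [(0, 2), (0, 3), (0, 12), (0, 13), (3, 2), (3, 3), (3, 12), (3, 13)]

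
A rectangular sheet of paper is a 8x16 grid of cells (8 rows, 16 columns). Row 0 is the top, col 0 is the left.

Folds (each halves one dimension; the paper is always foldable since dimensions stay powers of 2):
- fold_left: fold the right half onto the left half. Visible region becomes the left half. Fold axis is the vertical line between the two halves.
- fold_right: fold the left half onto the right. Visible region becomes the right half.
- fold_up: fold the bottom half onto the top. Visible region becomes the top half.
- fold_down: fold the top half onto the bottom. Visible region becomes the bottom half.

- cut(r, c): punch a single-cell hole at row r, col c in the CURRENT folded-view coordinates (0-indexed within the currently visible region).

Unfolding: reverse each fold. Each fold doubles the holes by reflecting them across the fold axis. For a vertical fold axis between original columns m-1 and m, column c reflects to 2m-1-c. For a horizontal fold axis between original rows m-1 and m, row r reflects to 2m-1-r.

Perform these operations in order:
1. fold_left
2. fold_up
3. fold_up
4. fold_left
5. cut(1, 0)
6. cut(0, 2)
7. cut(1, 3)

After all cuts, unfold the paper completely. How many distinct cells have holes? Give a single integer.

Answer: 48

Derivation:
Op 1 fold_left: fold axis v@8; visible region now rows[0,8) x cols[0,8) = 8x8
Op 2 fold_up: fold axis h@4; visible region now rows[0,4) x cols[0,8) = 4x8
Op 3 fold_up: fold axis h@2; visible region now rows[0,2) x cols[0,8) = 2x8
Op 4 fold_left: fold axis v@4; visible region now rows[0,2) x cols[0,4) = 2x4
Op 5 cut(1, 0): punch at orig (1,0); cuts so far [(1, 0)]; region rows[0,2) x cols[0,4) = 2x4
Op 6 cut(0, 2): punch at orig (0,2); cuts so far [(0, 2), (1, 0)]; region rows[0,2) x cols[0,4) = 2x4
Op 7 cut(1, 3): punch at orig (1,3); cuts so far [(0, 2), (1, 0), (1, 3)]; region rows[0,2) x cols[0,4) = 2x4
Unfold 1 (reflect across v@4): 6 holes -> [(0, 2), (0, 5), (1, 0), (1, 3), (1, 4), (1, 7)]
Unfold 2 (reflect across h@2): 12 holes -> [(0, 2), (0, 5), (1, 0), (1, 3), (1, 4), (1, 7), (2, 0), (2, 3), (2, 4), (2, 7), (3, 2), (3, 5)]
Unfold 3 (reflect across h@4): 24 holes -> [(0, 2), (0, 5), (1, 0), (1, 3), (1, 4), (1, 7), (2, 0), (2, 3), (2, 4), (2, 7), (3, 2), (3, 5), (4, 2), (4, 5), (5, 0), (5, 3), (5, 4), (5, 7), (6, 0), (6, 3), (6, 4), (6, 7), (7, 2), (7, 5)]
Unfold 4 (reflect across v@8): 48 holes -> [(0, 2), (0, 5), (0, 10), (0, 13), (1, 0), (1, 3), (1, 4), (1, 7), (1, 8), (1, 11), (1, 12), (1, 15), (2, 0), (2, 3), (2, 4), (2, 7), (2, 8), (2, 11), (2, 12), (2, 15), (3, 2), (3, 5), (3, 10), (3, 13), (4, 2), (4, 5), (4, 10), (4, 13), (5, 0), (5, 3), (5, 4), (5, 7), (5, 8), (5, 11), (5, 12), (5, 15), (6, 0), (6, 3), (6, 4), (6, 7), (6, 8), (6, 11), (6, 12), (6, 15), (7, 2), (7, 5), (7, 10), (7, 13)]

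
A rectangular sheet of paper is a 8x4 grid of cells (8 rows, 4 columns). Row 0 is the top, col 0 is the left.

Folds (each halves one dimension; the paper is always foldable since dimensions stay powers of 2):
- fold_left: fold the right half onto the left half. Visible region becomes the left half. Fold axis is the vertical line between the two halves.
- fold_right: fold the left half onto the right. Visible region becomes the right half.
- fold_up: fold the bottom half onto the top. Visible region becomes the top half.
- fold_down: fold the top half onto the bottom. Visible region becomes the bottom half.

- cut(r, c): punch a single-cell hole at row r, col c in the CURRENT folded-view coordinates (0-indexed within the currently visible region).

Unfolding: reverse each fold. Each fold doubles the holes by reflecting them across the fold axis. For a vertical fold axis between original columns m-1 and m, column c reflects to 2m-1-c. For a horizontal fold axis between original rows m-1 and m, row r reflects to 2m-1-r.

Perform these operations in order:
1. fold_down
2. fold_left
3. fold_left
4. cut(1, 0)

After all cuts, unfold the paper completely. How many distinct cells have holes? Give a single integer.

Op 1 fold_down: fold axis h@4; visible region now rows[4,8) x cols[0,4) = 4x4
Op 2 fold_left: fold axis v@2; visible region now rows[4,8) x cols[0,2) = 4x2
Op 3 fold_left: fold axis v@1; visible region now rows[4,8) x cols[0,1) = 4x1
Op 4 cut(1, 0): punch at orig (5,0); cuts so far [(5, 0)]; region rows[4,8) x cols[0,1) = 4x1
Unfold 1 (reflect across v@1): 2 holes -> [(5, 0), (5, 1)]
Unfold 2 (reflect across v@2): 4 holes -> [(5, 0), (5, 1), (5, 2), (5, 3)]
Unfold 3 (reflect across h@4): 8 holes -> [(2, 0), (2, 1), (2, 2), (2, 3), (5, 0), (5, 1), (5, 2), (5, 3)]

Answer: 8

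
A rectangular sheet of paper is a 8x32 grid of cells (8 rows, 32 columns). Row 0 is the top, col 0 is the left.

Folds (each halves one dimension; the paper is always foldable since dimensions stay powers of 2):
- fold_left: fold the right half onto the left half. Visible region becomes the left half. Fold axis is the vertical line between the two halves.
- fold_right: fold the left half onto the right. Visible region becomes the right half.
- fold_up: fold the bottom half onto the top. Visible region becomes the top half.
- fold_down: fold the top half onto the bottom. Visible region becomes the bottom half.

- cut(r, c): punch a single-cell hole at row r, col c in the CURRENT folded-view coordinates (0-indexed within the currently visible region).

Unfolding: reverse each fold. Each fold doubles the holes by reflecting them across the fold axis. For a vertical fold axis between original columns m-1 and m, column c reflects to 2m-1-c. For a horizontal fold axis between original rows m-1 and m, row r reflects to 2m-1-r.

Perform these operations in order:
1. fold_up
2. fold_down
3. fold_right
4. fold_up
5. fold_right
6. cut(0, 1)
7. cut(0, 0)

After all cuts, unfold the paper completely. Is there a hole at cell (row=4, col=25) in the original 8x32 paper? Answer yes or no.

Op 1 fold_up: fold axis h@4; visible region now rows[0,4) x cols[0,32) = 4x32
Op 2 fold_down: fold axis h@2; visible region now rows[2,4) x cols[0,32) = 2x32
Op 3 fold_right: fold axis v@16; visible region now rows[2,4) x cols[16,32) = 2x16
Op 4 fold_up: fold axis h@3; visible region now rows[2,3) x cols[16,32) = 1x16
Op 5 fold_right: fold axis v@24; visible region now rows[2,3) x cols[24,32) = 1x8
Op 6 cut(0, 1): punch at orig (2,25); cuts so far [(2, 25)]; region rows[2,3) x cols[24,32) = 1x8
Op 7 cut(0, 0): punch at orig (2,24); cuts so far [(2, 24), (2, 25)]; region rows[2,3) x cols[24,32) = 1x8
Unfold 1 (reflect across v@24): 4 holes -> [(2, 22), (2, 23), (2, 24), (2, 25)]
Unfold 2 (reflect across h@3): 8 holes -> [(2, 22), (2, 23), (2, 24), (2, 25), (3, 22), (3, 23), (3, 24), (3, 25)]
Unfold 3 (reflect across v@16): 16 holes -> [(2, 6), (2, 7), (2, 8), (2, 9), (2, 22), (2, 23), (2, 24), (2, 25), (3, 6), (3, 7), (3, 8), (3, 9), (3, 22), (3, 23), (3, 24), (3, 25)]
Unfold 4 (reflect across h@2): 32 holes -> [(0, 6), (0, 7), (0, 8), (0, 9), (0, 22), (0, 23), (0, 24), (0, 25), (1, 6), (1, 7), (1, 8), (1, 9), (1, 22), (1, 23), (1, 24), (1, 25), (2, 6), (2, 7), (2, 8), (2, 9), (2, 22), (2, 23), (2, 24), (2, 25), (3, 6), (3, 7), (3, 8), (3, 9), (3, 22), (3, 23), (3, 24), (3, 25)]
Unfold 5 (reflect across h@4): 64 holes -> [(0, 6), (0, 7), (0, 8), (0, 9), (0, 22), (0, 23), (0, 24), (0, 25), (1, 6), (1, 7), (1, 8), (1, 9), (1, 22), (1, 23), (1, 24), (1, 25), (2, 6), (2, 7), (2, 8), (2, 9), (2, 22), (2, 23), (2, 24), (2, 25), (3, 6), (3, 7), (3, 8), (3, 9), (3, 22), (3, 23), (3, 24), (3, 25), (4, 6), (4, 7), (4, 8), (4, 9), (4, 22), (4, 23), (4, 24), (4, 25), (5, 6), (5, 7), (5, 8), (5, 9), (5, 22), (5, 23), (5, 24), (5, 25), (6, 6), (6, 7), (6, 8), (6, 9), (6, 22), (6, 23), (6, 24), (6, 25), (7, 6), (7, 7), (7, 8), (7, 9), (7, 22), (7, 23), (7, 24), (7, 25)]
Holes: [(0, 6), (0, 7), (0, 8), (0, 9), (0, 22), (0, 23), (0, 24), (0, 25), (1, 6), (1, 7), (1, 8), (1, 9), (1, 22), (1, 23), (1, 24), (1, 25), (2, 6), (2, 7), (2, 8), (2, 9), (2, 22), (2, 23), (2, 24), (2, 25), (3, 6), (3, 7), (3, 8), (3, 9), (3, 22), (3, 23), (3, 24), (3, 25), (4, 6), (4, 7), (4, 8), (4, 9), (4, 22), (4, 23), (4, 24), (4, 25), (5, 6), (5, 7), (5, 8), (5, 9), (5, 22), (5, 23), (5, 24), (5, 25), (6, 6), (6, 7), (6, 8), (6, 9), (6, 22), (6, 23), (6, 24), (6, 25), (7, 6), (7, 7), (7, 8), (7, 9), (7, 22), (7, 23), (7, 24), (7, 25)]

Answer: yes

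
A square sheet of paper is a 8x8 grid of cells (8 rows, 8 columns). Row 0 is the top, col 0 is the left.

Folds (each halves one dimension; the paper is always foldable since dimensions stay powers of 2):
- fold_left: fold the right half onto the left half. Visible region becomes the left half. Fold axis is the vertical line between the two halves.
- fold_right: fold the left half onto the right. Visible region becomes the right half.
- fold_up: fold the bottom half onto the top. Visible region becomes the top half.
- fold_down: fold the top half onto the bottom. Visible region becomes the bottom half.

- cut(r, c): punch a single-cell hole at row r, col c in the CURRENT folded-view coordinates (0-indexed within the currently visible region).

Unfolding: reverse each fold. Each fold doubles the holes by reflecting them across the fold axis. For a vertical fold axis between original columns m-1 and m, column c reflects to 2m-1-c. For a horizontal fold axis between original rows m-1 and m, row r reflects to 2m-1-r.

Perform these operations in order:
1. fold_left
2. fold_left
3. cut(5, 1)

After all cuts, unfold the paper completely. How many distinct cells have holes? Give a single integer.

Answer: 4

Derivation:
Op 1 fold_left: fold axis v@4; visible region now rows[0,8) x cols[0,4) = 8x4
Op 2 fold_left: fold axis v@2; visible region now rows[0,8) x cols[0,2) = 8x2
Op 3 cut(5, 1): punch at orig (5,1); cuts so far [(5, 1)]; region rows[0,8) x cols[0,2) = 8x2
Unfold 1 (reflect across v@2): 2 holes -> [(5, 1), (5, 2)]
Unfold 2 (reflect across v@4): 4 holes -> [(5, 1), (5, 2), (5, 5), (5, 6)]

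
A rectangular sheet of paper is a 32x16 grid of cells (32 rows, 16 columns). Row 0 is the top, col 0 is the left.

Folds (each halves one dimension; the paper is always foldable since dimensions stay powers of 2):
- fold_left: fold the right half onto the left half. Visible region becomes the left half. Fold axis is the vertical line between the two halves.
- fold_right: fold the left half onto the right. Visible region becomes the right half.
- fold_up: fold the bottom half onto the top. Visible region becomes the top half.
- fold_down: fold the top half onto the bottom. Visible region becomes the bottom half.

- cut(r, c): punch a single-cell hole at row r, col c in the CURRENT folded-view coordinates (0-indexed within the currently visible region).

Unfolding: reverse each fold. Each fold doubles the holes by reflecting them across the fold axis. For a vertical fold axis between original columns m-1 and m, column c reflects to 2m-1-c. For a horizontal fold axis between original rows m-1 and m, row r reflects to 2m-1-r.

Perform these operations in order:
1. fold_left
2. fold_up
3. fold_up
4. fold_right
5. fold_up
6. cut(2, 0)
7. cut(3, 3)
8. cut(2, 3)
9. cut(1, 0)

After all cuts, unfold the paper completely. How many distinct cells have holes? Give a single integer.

Op 1 fold_left: fold axis v@8; visible region now rows[0,32) x cols[0,8) = 32x8
Op 2 fold_up: fold axis h@16; visible region now rows[0,16) x cols[0,8) = 16x8
Op 3 fold_up: fold axis h@8; visible region now rows[0,8) x cols[0,8) = 8x8
Op 4 fold_right: fold axis v@4; visible region now rows[0,8) x cols[4,8) = 8x4
Op 5 fold_up: fold axis h@4; visible region now rows[0,4) x cols[4,8) = 4x4
Op 6 cut(2, 0): punch at orig (2,4); cuts so far [(2, 4)]; region rows[0,4) x cols[4,8) = 4x4
Op 7 cut(3, 3): punch at orig (3,7); cuts so far [(2, 4), (3, 7)]; region rows[0,4) x cols[4,8) = 4x4
Op 8 cut(2, 3): punch at orig (2,7); cuts so far [(2, 4), (2, 7), (3, 7)]; region rows[0,4) x cols[4,8) = 4x4
Op 9 cut(1, 0): punch at orig (1,4); cuts so far [(1, 4), (2, 4), (2, 7), (3, 7)]; region rows[0,4) x cols[4,8) = 4x4
Unfold 1 (reflect across h@4): 8 holes -> [(1, 4), (2, 4), (2, 7), (3, 7), (4, 7), (5, 4), (5, 7), (6, 4)]
Unfold 2 (reflect across v@4): 16 holes -> [(1, 3), (1, 4), (2, 0), (2, 3), (2, 4), (2, 7), (3, 0), (3, 7), (4, 0), (4, 7), (5, 0), (5, 3), (5, 4), (5, 7), (6, 3), (6, 4)]
Unfold 3 (reflect across h@8): 32 holes -> [(1, 3), (1, 4), (2, 0), (2, 3), (2, 4), (2, 7), (3, 0), (3, 7), (4, 0), (4, 7), (5, 0), (5, 3), (5, 4), (5, 7), (6, 3), (6, 4), (9, 3), (9, 4), (10, 0), (10, 3), (10, 4), (10, 7), (11, 0), (11, 7), (12, 0), (12, 7), (13, 0), (13, 3), (13, 4), (13, 7), (14, 3), (14, 4)]
Unfold 4 (reflect across h@16): 64 holes -> [(1, 3), (1, 4), (2, 0), (2, 3), (2, 4), (2, 7), (3, 0), (3, 7), (4, 0), (4, 7), (5, 0), (5, 3), (5, 4), (5, 7), (6, 3), (6, 4), (9, 3), (9, 4), (10, 0), (10, 3), (10, 4), (10, 7), (11, 0), (11, 7), (12, 0), (12, 7), (13, 0), (13, 3), (13, 4), (13, 7), (14, 3), (14, 4), (17, 3), (17, 4), (18, 0), (18, 3), (18, 4), (18, 7), (19, 0), (19, 7), (20, 0), (20, 7), (21, 0), (21, 3), (21, 4), (21, 7), (22, 3), (22, 4), (25, 3), (25, 4), (26, 0), (26, 3), (26, 4), (26, 7), (27, 0), (27, 7), (28, 0), (28, 7), (29, 0), (29, 3), (29, 4), (29, 7), (30, 3), (30, 4)]
Unfold 5 (reflect across v@8): 128 holes -> [(1, 3), (1, 4), (1, 11), (1, 12), (2, 0), (2, 3), (2, 4), (2, 7), (2, 8), (2, 11), (2, 12), (2, 15), (3, 0), (3, 7), (3, 8), (3, 15), (4, 0), (4, 7), (4, 8), (4, 15), (5, 0), (5, 3), (5, 4), (5, 7), (5, 8), (5, 11), (5, 12), (5, 15), (6, 3), (6, 4), (6, 11), (6, 12), (9, 3), (9, 4), (9, 11), (9, 12), (10, 0), (10, 3), (10, 4), (10, 7), (10, 8), (10, 11), (10, 12), (10, 15), (11, 0), (11, 7), (11, 8), (11, 15), (12, 0), (12, 7), (12, 8), (12, 15), (13, 0), (13, 3), (13, 4), (13, 7), (13, 8), (13, 11), (13, 12), (13, 15), (14, 3), (14, 4), (14, 11), (14, 12), (17, 3), (17, 4), (17, 11), (17, 12), (18, 0), (18, 3), (18, 4), (18, 7), (18, 8), (18, 11), (18, 12), (18, 15), (19, 0), (19, 7), (19, 8), (19, 15), (20, 0), (20, 7), (20, 8), (20, 15), (21, 0), (21, 3), (21, 4), (21, 7), (21, 8), (21, 11), (21, 12), (21, 15), (22, 3), (22, 4), (22, 11), (22, 12), (25, 3), (25, 4), (25, 11), (25, 12), (26, 0), (26, 3), (26, 4), (26, 7), (26, 8), (26, 11), (26, 12), (26, 15), (27, 0), (27, 7), (27, 8), (27, 15), (28, 0), (28, 7), (28, 8), (28, 15), (29, 0), (29, 3), (29, 4), (29, 7), (29, 8), (29, 11), (29, 12), (29, 15), (30, 3), (30, 4), (30, 11), (30, 12)]

Answer: 128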